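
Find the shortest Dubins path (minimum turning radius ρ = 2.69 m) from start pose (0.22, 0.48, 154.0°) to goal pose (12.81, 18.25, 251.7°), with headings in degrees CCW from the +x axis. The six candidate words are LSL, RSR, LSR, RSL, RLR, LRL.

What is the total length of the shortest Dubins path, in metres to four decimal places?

Let ψ = atan2(Δy, Δx) = atan2(17.77, 12.59) = 54.6825° be the start→goal bearing.
Normalize: d = |goal − start| / ρ = 21.777993/2.69 = 8.095908, α = (θ_start − ψ) mod 360° = 99.3175° = 1.733417 rad, β = (θ_goal − ψ) mod 360° = 197.0175° = 3.438604 rad.
Common terms: sin α = 0.986806, cos α = -0.161905, sin β = -0.292663, cos β = -0.956216, cos(α−β) = -0.133986, d² = 65.543732. Work in radians in the unit-radius frame; every candidate has L = ρ·(t + p + q).
LSL: p² = 2 + d² − 2cos(α−β) + 2d(sin α − sin β) = 88.528644; p = √p² = 9.408966; φ = atan2(cos β − cos α, d + sin α − sin β) = -0.084521 rad; t = (φ − α) mod 2π = 4.465247 rad, q = (β − φ) mod 2π = 3.523125 rad → L = 2.69·(4.465247 + 9.408966 + 3.523125) = 2.69·17.397338 = 46.798840 m
RSR: p² = 2 + d² − 2cos(α−β) + 2d(sin β − sin α) = 47.094765; p = √p² = 6.862563; φ = atan2(cos α − cos β, d − sin α + sin β) = 0.116006 rad; t = (α − φ) mod 2π = 1.617411 rad, q = (φ − β) mod 2π = 2.960587 rad → L = 2.69·(1.617411 + 6.862563 + 2.960587) = 2.69·11.440561 = 30.775110 m
LSR: p² = d² − 2 + 2cos(α−β) + 2d(sin α + sin β) = 74.515196; p = √p² = 8.632219; φ = atan2(−cos α − cos β, d + sin α + sin β) − atan2(−2, p) = 0.354196 rad; t = (φ − α) mod 2π = 4.903965 rad, q = (φ − β) mod 2π = 3.198778 rad → L = 2.69·(4.903965 + 8.632219 + 3.198778) = 2.69·16.734961 = 45.017046 m
RSL: p² = d² − 2 + 2cos(α−β) − 2d(sin α + sin β) = 52.036323; p = √p² = 7.213621; φ = atan2(cos α + cos β, d − sin α − sin β) − atan2(2, p) = -0.420388 rad; t = (α − φ) mod 2π = 2.153805 rad, q = (β − φ) mod 2π = 3.858991 rad → L = 2.69·(2.153805 + 7.213621 + 3.858991) = 2.69·13.226416 = 35.579060 m
RLR: c = (6 − d² + 2cos(α−β) + 2d(sin α − sin β))/8 = -4.886846, |c| > 1 → infeasible
LRL: c = (6 − d² + 2cos(α−β) − 2d(sin α − sin β))/8 = -10.066081, |c| > 1 → infeasible
Shortest: RSR with L = 30.775110 m ≈ 30.7751 m

30.7751 m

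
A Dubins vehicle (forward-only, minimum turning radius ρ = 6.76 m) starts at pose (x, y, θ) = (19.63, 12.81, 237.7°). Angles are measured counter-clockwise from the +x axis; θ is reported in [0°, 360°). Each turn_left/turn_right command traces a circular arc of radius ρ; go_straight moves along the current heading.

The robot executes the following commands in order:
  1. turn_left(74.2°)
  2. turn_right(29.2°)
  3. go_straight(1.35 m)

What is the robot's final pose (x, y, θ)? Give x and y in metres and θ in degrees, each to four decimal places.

set_pose: (x, y, θ) = (19.6300, 12.8100, 237.7000°), ρ = 6.76
turn_left(74.2°): centre at ρ to the left, rotate +74.2° → (20.3124, 4.6832, 311.9000°)
turn_right(29.2°): centre at ρ to the right, rotate −29.2° → (21.8755, 1.6548, 282.7000°)
go_straight(1.35): x += 1.35·cos θ, y += 1.35·sin θ → (22.1723, 0.3379, 282.7000°)

(22.1723, 0.3379, 282.7000°)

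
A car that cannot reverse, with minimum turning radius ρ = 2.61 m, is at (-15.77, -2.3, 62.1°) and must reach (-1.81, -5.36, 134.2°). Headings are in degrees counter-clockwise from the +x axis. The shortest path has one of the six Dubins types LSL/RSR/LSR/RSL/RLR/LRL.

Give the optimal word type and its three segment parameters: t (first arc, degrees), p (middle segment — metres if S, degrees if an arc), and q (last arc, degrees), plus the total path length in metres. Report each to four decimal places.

RSL: t = 112.5921°, p = 9.0458 m, q = 184.6921°, L = 22.5880 m

Let ψ = atan2(Δy, Δx) = atan2(-3.06, 13.96) = -12.3636° be the start→goal bearing.
Normalize: d = |goal − start| / ρ = 14.291438/2.61 = 5.475647, α = (θ_start − ψ) mod 360° = 74.4636° = 1.299634 rad, β = (θ_goal − ψ) mod 360° = 146.5636° = 2.558017 rad.
Common terms: sin α = 0.963460, cos α = 0.267851, sin β = 0.551012, cos β = -0.834498, cos(α−β) = 0.307357, d² = 29.982707. Work in radians in the unit-radius frame; every candidate has L = ρ·(t + p + q).
LSL: p² = 2 + d² − 2cos(α−β) + 2d(sin α − sin β) = 35.884842; p = √p² = 5.990396; φ = atan2(cos β − cos α, d + sin α − sin β) = -0.185074 rad; t = (φ − α) mod 2π = 4.798477 rad, q = (β − φ) mod 2π = 2.743091 rad → L = 2.61·(4.798477 + 5.990396 + 2.743091) = 2.61·13.531964 = 35.318425 m
RSR: p² = 2 + d² − 2cos(α−β) + 2d(sin β − sin α) = 26.851146; p = √p² = 5.181809; φ = atan2(cos α − cos β, d − sin α + sin β) = 0.214373 rad; t = (α − φ) mod 2π = 1.085262 rad, q = (φ − β) mod 2π = 3.939541 rad → L = 2.61·(1.085262 + 5.181809 + 3.939541) = 2.61·10.206612 = 26.639257 m
LSR: p² = d² − 2 + 2cos(α−β) + 2d(sin α + sin β) = 45.182846; p = √p² = 6.721819; φ = atan2(−cos α − cos β, d + sin α + sin β) − atan2(−2, p) = 0.370084 rad; t = (φ − α) mod 2π = 5.353635 rad, q = (φ − β) mod 2π = 4.095253 rad → L = 2.61·(5.353635 + 6.721819 + 4.095253) = 2.61·16.170706 = 42.205543 m
RSL: p² = d² − 2 + 2cos(α−β) − 2d(sin α + sin β) = 12.011995; p = √p² = 3.465833; φ = atan2(cos α + cos β, d − sin α − sin β) − atan2(2, p) = -0.665469 rad; t = (α − φ) mod 2π = 1.965103 rad, q = (β − φ) mod 2π = 3.223485 rad → L = 2.61·(1.965103 + 3.465833 + 3.223485) = 2.61·8.654421 = 22.588039 m
RLR: c = (6 − d² + 2cos(α−β) + 2d(sin α − sin β))/8 = -2.356393, |c| > 1 → infeasible
LRL: c = (6 − d² + 2cos(α−β) − 2d(sin α − sin β))/8 = -3.485605, |c| > 1 → infeasible
Shortest: RSL with L = 22.588039 m ≈ 22.5880 m
Convert RSL to answer units (arcs ×180/π): t = 1.965103·180/π = 112.5921°, p = ρ·p = 2.61·3.465833 = 9.0458 m, q = 3.223485·180/π = 184.6921°, L = 22.5880 m.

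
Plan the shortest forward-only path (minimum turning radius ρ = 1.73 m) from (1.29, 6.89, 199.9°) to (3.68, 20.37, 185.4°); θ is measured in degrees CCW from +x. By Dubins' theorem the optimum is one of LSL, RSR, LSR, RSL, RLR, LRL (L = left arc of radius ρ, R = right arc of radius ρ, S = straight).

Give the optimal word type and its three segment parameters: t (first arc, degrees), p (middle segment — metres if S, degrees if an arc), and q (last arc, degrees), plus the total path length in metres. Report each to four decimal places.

Let ψ = atan2(Δy, Δx) = atan2(13.48, 2.39) = 79.9460° be the start→goal bearing.
Normalize: d = |goal − start| / ρ = 13.690234/1.73 = 7.913430, α = (θ_start − ψ) mod 360° = 119.9540° = 2.093593 rad, β = (θ_goal − ψ) mod 360° = 105.4540° = 1.840520 rad.
Common terms: sin α = 0.866426, cos α = -0.499305, sin β = 0.963844, cos β = -0.266465, cos(α−β) = 0.968148, d² = 62.622373. Work in radians in the unit-radius frame; every candidate has L = ρ·(t + p + q).
LSL: p² = 2 + d² − 2cos(α−β) + 2d(sin α − sin β) = 61.144252; p = √p² = 7.819479; φ = atan2(cos β − cos α, d + sin α − sin β) = 0.029781 rad; t = (φ − α) mod 2π = 4.219374 rad, q = (β − φ) mod 2π = 1.810739 rad → L = 1.73·(4.219374 + 7.819479 + 1.810739) = 1.73·13.849592 = 23.959793 m
RSR: p² = 2 + d² − 2cos(α−β) + 2d(sin β − sin α) = 64.227904; p = √p² = 8.014231; φ = atan2(cos α − cos β, d − sin α + sin β) = -0.029057 rad; t = (α − φ) mod 2π = 2.122650 rad, q = (φ − β) mod 2π = 4.413608 rad → L = 1.73·(2.122650 + 8.014231 + 4.413608) = 1.73·14.550489 = 25.172347 m
LSR: p² = d² − 2 + 2cos(α−β) + 2d(sin α + sin β) = 91.526106; p = √p² = 9.566928; φ = atan2(−cos α − cos β, d + sin α + sin β) − atan2(−2, p) = 0.284516 rad; t = (φ − α) mod 2π = 4.474108 rad, q = (φ − β) mod 2π = 4.727181 rad → L = 1.73·(4.474108 + 9.566928 + 4.727181) = 1.73·18.768216 = 32.469014 m
RSL: p² = d² − 2 + 2cos(α−β) − 2d(sin α + sin β) = 33.591231; p = √p² = 5.795794; φ = atan2(cos α + cos β, d − sin α − sin β) − atan2(2, p) = -0.457508 rad; t = (α − φ) mod 2π = 2.551101 rad, q = (β − φ) mod 2π = 2.298028 rad → L = 1.73·(2.551101 + 5.795794 + 2.298028) = 1.73·10.644924 = 18.415718 m
RLR: c = (6 − d² + 2cos(α−β) + 2d(sin α − sin β))/8 = -7.028488, |c| > 1 → infeasible
LRL: c = (6 − d² + 2cos(α−β) − 2d(sin α − sin β))/8 = -6.643031, |c| > 1 → infeasible
Shortest: RSL with L = 18.415718 m ≈ 18.4157 m
Convert RSL to answer units (arcs ×180/π): t = 2.551101·180/π = 146.1673°, p = ρ·p = 1.73·5.795794 = 10.0267 m, q = 2.298028·180/π = 131.6673°, L = 18.4157 m.

RSL: t = 146.1673°, p = 10.0267 m, q = 131.6673°, L = 18.4157 m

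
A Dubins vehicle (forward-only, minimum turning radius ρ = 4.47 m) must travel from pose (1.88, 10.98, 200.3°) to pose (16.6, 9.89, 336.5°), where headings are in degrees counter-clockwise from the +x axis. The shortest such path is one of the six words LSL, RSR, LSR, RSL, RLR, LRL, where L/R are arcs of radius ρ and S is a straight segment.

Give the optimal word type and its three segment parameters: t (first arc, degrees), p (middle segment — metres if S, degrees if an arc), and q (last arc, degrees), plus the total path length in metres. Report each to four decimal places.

LSR: t = 206.1525°, p = 7.1224 m, q = 69.9525°, L = 28.6631 m

Let ψ = atan2(Δy, Δx) = atan2(-1.09, 14.72) = -4.2350° be the start→goal bearing.
Normalize: d = |goal − start| / ρ = 14.760301/4.47 = 3.302081, α = (θ_start − ψ) mod 360° = 204.5350° = 3.569809 rad, β = (θ_goal − ψ) mod 360° = 340.7350° = 5.946947 rad.
Common terms: sin α = -0.415248, cos α = -0.909708, sin β = -0.329938, cos β = 0.944002, cos(α−β) = -0.721760, d² = 10.903738. Work in radians in the unit-radius frame; every candidate has L = ρ·(t + p + q).
LSL: p² = 2 + d² − 2cos(α−β) + 2d(sin α − sin β) = 13.783858; p = √p² = 3.712662; φ = atan2(cos β − cos α, d + sin α − sin β) = 0.522784 rad; t = (φ − α) mod 2π = 3.236161 rad, q = (β − φ) mod 2π = 5.424163 rad → L = 4.47·(3.236161 + 3.712662 + 5.424163) = 4.47·12.372986 = 55.307245 m
RSR: p² = 2 + d² − 2cos(α−β) + 2d(sin β − sin α) = 14.910659; p = √p² = 3.861432; φ = atan2(cos α − cos β, d − sin α + sin β) = -0.500721 rad; t = (α − φ) mod 2π = 4.070529 rad, q = (φ − β) mod 2π = 6.118703 rad → L = 4.47·(4.070529 + 3.861432 + 6.118703) = 4.47·14.050664 = 62.806470 m
LSR: p² = d² − 2 + 2cos(α−β) + 2d(sin α + sin β) = 2.538883; p = √p² = 1.593387; φ = atan2(−cos α − cos β, d + sin α + sin β) − atan2(−2, p) = 0.884663 rad; t = (φ − α) mod 2π = 3.598040 rad, q = (φ − β) mod 2π = 1.220901 rad → L = 4.47·(3.598040 + 1.593387 + 1.220901) = 4.47·6.412328 = 28.663108 m
RSL: p² = d² − 2 + 2cos(α−β) − 2d(sin α + sin β) = 12.381552; p = √p² = 3.518743; φ = atan2(cos α + cos β, d − sin α − sin β) − atan2(2, p) = -0.508375 rad; t = (α − φ) mod 2π = 4.078184 rad, q = (β − φ) mod 2π = 0.172137 rad → L = 4.47·(4.078184 + 3.518743 + 0.172137) = 4.47·7.769064 = 34.727715 m
RLR: c = (6 − d² + 2cos(α−β) + 2d(sin α − sin β))/8 = -0.863832; p = 2π − arccos c = 3.669561 rad; φ = atan2(cos α − cos β, d − sin α + sin β) = -0.500721 rad; t = (α − φ + p/2) mod 2π = 5.905309 rad, q = (α − β − t + p) mod 2π = 1.670298 rad → L = 4.47·(5.905309 + 3.669561 + 1.670298) = 4.47·11.245169 = 50.265904 m
LRL: c = (6 − d² + 2cos(α−β) − 2d(sin α − sin β))/8 = -0.722982; p = 2π − arccos c = 3.904280 rad; φ = atan2(cos β − cos α, d + sin α − sin β) = 0.522784 rad; t = (φ − α + p/2) mod 2π = 5.188301 rad, q = (β − α − t + p) mod 2π = 1.093118 rad → L = 4.47·(5.188301 + 3.904280 + 1.093118) = 4.47·10.185698 = 45.530070 m
Shortest: LSR with L = 28.663108 m ≈ 28.6631 m
Convert LSR to answer units (arcs ×180/π): t = 3.598040·180/π = 206.1525°, p = ρ·p = 4.47·1.593387 = 7.1224 m, q = 1.220901·180/π = 69.9525°, L = 28.6631 m.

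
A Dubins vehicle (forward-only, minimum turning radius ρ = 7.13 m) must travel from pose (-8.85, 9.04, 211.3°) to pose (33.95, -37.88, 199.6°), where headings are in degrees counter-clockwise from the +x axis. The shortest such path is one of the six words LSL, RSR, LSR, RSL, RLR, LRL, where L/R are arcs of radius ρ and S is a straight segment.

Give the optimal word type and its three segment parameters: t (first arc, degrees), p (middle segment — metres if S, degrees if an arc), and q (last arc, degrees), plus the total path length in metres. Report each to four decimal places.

LSR: t = 122.3315°, p = 48.0353 m, q = 134.0315°, L = 79.9376 m

Let ψ = atan2(Δy, Δx) = atan2(-46.92, 42.80) = -47.6292° be the start→goal bearing.
Normalize: d = |goal − start| / ρ = 63.508475/7.13 = 8.907219, α = (θ_start − ψ) mod 360° = 258.9292° = 4.519167 rad, β = (θ_goal − ψ) mod 360° = 247.2292° = 4.314964 rad.
Common terms: sin α = -0.981391, cos α = -0.192022, sin β = -0.922061, cos β = -0.387046, cos(α−β) = 0.979223, d² = 79.338559. Work in radians in the unit-radius frame; every candidate has L = ρ·(t + p + q).
LSL: p² = 2 + d² − 2cos(α−β) + 2d(sin α − sin β) = 78.323181; p = √p² = 8.850038; φ = atan2(cos β − cos α, d + sin α − sin β) = -0.022038 rad; t = (φ − α) mod 2π = 1.741980 rad, q = (β − φ) mod 2π = 4.337002 rad → L = 7.13·(1.741980 + 8.850038 + 4.337002) = 7.13·14.929020 = 106.443915 m
RSR: p² = 2 + d² − 2cos(α−β) + 2d(sin β − sin α) = 80.437046; p = √p² = 8.968670; φ = atan2(cos α − cos β, d − sin α + sin β) = 0.021747 rad; t = (α − φ) mod 2π = 4.497421 rad, q = (φ − β) mod 2π = 1.989968 rad → L = 7.13·(4.497421 + 8.968670 + 1.989968) = 7.13·15.456059 = 110.201701 m
LSR: p² = d² − 2 + 2cos(α−β) + 2d(sin α + sin β) = 45.388088; p = √p² = 6.737068; φ = atan2(−cos α − cos β, d + sin α + sin β) − atan2(−2, p) = 0.371070 rad; t = (φ − α) mod 2π = 2.135088 rad, q = (φ − β) mod 2π = 2.339292 rad → L = 7.13·(2.135088 + 6.737068 + 2.339292) = 7.13·11.211448 = 79.937622 m
RSL: p² = d² − 2 + 2cos(α−β) − 2d(sin α + sin β) = 113.205922; p = √p² = 10.639827; φ = atan2(cos α + cos β, d − sin α − sin β) − atan2(2, p) = -0.239318 rad; t = (α − φ) mod 2π = 4.758485 rad, q = (β − φ) mod 2π = 4.554282 rad → L = 7.13·(4.758485 + 10.639827 + 4.554282) = 7.13·19.952594 = 142.261998 m
RLR: c = (6 − d² + 2cos(α−β) + 2d(sin α − sin β))/8 = -9.054631, |c| > 1 → infeasible
LRL: c = (6 − d² + 2cos(α−β) − 2d(sin α − sin β))/8 = -8.790398, |c| > 1 → infeasible
Shortest: LSR with L = 79.937622 m ≈ 79.9376 m
Convert LSR to answer units (arcs ×180/π): t = 2.135088·180/π = 122.3315°, p = ρ·p = 7.13·6.737068 = 48.0353 m, q = 2.339292·180/π = 134.0315°, L = 79.9376 m.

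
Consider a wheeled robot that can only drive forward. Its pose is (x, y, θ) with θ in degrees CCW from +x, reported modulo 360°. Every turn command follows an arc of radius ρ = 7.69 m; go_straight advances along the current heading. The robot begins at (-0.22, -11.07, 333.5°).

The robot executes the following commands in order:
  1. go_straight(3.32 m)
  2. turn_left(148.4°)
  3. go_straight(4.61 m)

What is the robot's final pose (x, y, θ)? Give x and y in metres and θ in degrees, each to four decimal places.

(10.2749, 2.3081, 121.9000°)

set_pose: (x, y, θ) = (-0.2200, -11.0700, 333.5000°), ρ = 7.69
go_straight(3.32): x += 3.32·cos θ, y += 3.32·sin θ → (2.7512, -12.5514, 333.5000°)
turn_left(148.4°): centre at ρ to the left, rotate +148.4° → (12.7110, -1.6056, 481.9000° ≡ 121.9000°)
go_straight(4.61): x += 4.61·cos θ, y += 4.61·sin θ → (10.2749, 2.3081, 121.9000°)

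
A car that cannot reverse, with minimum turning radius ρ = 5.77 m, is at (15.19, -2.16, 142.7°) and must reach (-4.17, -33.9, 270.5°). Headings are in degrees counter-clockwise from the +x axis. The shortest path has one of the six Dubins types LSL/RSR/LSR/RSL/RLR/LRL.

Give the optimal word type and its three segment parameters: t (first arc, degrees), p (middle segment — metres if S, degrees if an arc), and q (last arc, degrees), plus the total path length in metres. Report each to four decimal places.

LSL: t = 106.8715°, p = 28.9185 m, q = 20.9285°, L = 41.7887 m

Let ψ = atan2(Δy, Δx) = atan2(-31.74, -19.36) = -121.3813° be the start→goal bearing.
Normalize: d = |goal − start| / ρ = 37.178451/5.77 = 6.443406, α = (θ_start − ψ) mod 360° = 264.0813° = 4.609089 rad, β = (θ_goal − ψ) mod 360° = 31.8813° = 0.556435 rad.
Common terms: sin α = -0.994669, cos α = -0.103116, sin β = 0.528162, cos β = 0.849144, cos(α−β) = -0.612907, d² = 41.517477. Work in radians in the unit-radius frame; every candidate has L = ρ·(t + p + q).
LSL: p² = 2 + d² − 2cos(α−β) + 2d(sin α − sin β) = 25.118852; p = √p² = 5.011871; φ = atan2(cos β − cos α, d + sin α − sin β) = 0.191163 rad; t = (φ − α) mod 2π = 1.865259 rad, q = (β − φ) mod 2π = 0.365271 rad → L = 5.77·(1.865259 + 5.011871 + 0.365271) = 5.77·7.242402 = 41.788659 m
RSR: p² = 2 + d² − 2cos(α−β) + 2d(sin β − sin α) = 64.367730; p = √p² = 8.022950; φ = atan2(cos α − cos β, d − sin α + sin β) = -0.118972 rad; t = (α − φ) mod 2π = 4.728061 rad, q = (φ − β) mod 2π = 5.607778 rad → L = 5.77·(4.728061 + 8.022950 + 5.607778) = 5.77·18.358790 = 105.930218 m
LSR: p² = d² − 2 + 2cos(α−β) + 2d(sin α + sin β) = 32.279870; p = √p² = 5.681538; φ = atan2(−cos α − cos β, d + sin α + sin β) − atan2(−2, p) = 0.214295 rad; t = (φ − α) mod 2π = 1.888391 rad, q = (φ − β) mod 2π = 5.941045 rad → L = 5.77·(1.888391 + 5.681538 + 5.941045) = 5.77·13.510974 = 77.958320 m
RSL: p² = d² − 2 + 2cos(α−β) − 2d(sin α + sin β) = 44.303455; p = √p² = 6.656084; φ = atan2(cos α + cos β, d − sin α − sin β) − atan2(2, p) = -0.184346 rad; t = (α − φ) mod 2π = 4.793435 rad, q = (β − φ) mod 2π = 0.740781 rad → L = 5.77·(4.793435 + 6.656084 + 0.740781) = 5.77·12.190300 = 70.338030 m
RLR: c = (6 − d² + 2cos(α−β) + 2d(sin α − sin β))/8 = -7.045966, |c| > 1 → infeasible
LRL: c = (6 − d² + 2cos(α−β) − 2d(sin α − sin β))/8 = -2.139856, |c| > 1 → infeasible
Shortest: LSL with L = 41.788659 m ≈ 41.7887 m
Convert LSL to answer units (arcs ×180/π): t = 1.865259·180/π = 106.8715°, p = ρ·p = 5.77·5.011871 = 28.9185 m, q = 0.365271·180/π = 20.9285°, L = 41.7887 m.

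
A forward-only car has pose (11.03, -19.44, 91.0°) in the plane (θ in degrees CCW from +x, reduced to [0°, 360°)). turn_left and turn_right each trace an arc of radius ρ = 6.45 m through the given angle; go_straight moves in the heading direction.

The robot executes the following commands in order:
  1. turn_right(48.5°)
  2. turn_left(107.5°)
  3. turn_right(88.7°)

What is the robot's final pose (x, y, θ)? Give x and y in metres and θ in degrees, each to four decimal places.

set_pose: (x, y, θ) = (11.0300, -19.4400, 91.0000°), ρ = 6.45
turn_right(48.5°): centre at ρ to the right, rotate −48.5° → (13.1215, -14.5720, 42.5000°)
turn_left(107.5°): centre at ρ to the left, rotate +107.5° → (11.9889, -4.2307, 150.0000°)
turn_right(88.7°): centre at ρ to the right, rotate −88.7° → (9.5563, 4.4526, 61.3000°)

(9.5563, 4.4526, 61.3000°)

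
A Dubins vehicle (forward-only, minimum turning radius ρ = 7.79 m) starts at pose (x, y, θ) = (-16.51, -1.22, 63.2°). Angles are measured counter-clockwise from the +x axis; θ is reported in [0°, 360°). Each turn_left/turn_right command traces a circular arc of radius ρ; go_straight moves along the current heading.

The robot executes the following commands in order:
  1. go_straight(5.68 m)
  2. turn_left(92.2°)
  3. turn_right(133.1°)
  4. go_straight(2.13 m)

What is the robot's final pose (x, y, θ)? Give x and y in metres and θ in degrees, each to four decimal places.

set_pose: (x, y, θ) = (-16.5100, -1.2200, 63.2000°), ρ = 7.79
go_straight(5.68): x += 5.68·cos θ, y += 5.68·sin θ → (-13.9490, 3.8499, 63.2000°)
turn_left(92.2°): centre at ρ to the left, rotate +92.2° → (-17.6594, 14.4452, 155.4000°)
turn_right(133.1°): centre at ρ to the right, rotate −133.1° → (-17.3726, 28.7355, 22.3000°)
go_straight(2.13): x += 2.13·cos θ, y += 2.13·sin θ → (-15.4019, 29.5437, 22.3000°)

(-15.4019, 29.5437, 22.3000°)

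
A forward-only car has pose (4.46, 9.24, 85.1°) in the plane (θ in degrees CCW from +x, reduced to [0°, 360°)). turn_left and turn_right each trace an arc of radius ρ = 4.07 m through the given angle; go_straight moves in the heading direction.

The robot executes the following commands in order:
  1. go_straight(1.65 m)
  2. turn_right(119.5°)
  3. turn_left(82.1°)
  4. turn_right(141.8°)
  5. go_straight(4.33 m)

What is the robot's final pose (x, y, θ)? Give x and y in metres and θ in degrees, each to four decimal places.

(23.0255, 7.1645, 265.9000°)

set_pose: (x, y, θ) = (4.4600, 9.2400, 85.1000°), ρ = 4.07
go_straight(1.65): x += 1.65·cos θ, y += 1.65·sin θ → (4.6009, 10.8840, 85.1000°)
turn_right(119.5°): centre at ρ to the right, rotate −119.5° → (10.9555, 13.8945, -34.4000° ≡ 325.6000°)
turn_left(82.1°): centre at ρ to the left, rotate +82.1° → (16.2652, 14.5136, 407.7000° ≡ 47.7000°)
turn_right(141.8°): centre at ρ to the right, rotate −141.8° → (23.3351, 11.4834, -94.1000° ≡ 265.9000°)
go_straight(4.33): x += 4.33·cos θ, y += 4.33·sin θ → (23.0255, 7.1645, 265.9000°)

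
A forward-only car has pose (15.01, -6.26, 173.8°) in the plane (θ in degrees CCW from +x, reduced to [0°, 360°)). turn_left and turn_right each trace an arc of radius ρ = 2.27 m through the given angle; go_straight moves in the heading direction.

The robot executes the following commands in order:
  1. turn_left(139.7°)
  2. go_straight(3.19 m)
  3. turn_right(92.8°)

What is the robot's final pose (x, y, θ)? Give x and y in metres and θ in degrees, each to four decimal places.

(15.1478, -15.6768, 220.7000°)

set_pose: (x, y, θ) = (15.0100, -6.2600, 173.8000°), ρ = 2.27
turn_left(139.7°): centre at ρ to the left, rotate +139.7° → (13.1182, -10.0793, 313.5000°)
go_straight(3.19): x += 3.19·cos θ, y += 3.19·sin θ → (15.3141, -12.3932, 313.5000°)
turn_right(92.8°): centre at ρ to the right, rotate −92.8° → (15.1478, -15.6768, 220.7000°)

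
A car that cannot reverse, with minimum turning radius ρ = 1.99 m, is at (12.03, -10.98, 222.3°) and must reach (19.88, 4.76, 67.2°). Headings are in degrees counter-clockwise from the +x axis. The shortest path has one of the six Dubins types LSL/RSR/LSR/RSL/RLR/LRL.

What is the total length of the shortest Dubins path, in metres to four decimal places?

Let ψ = atan2(Δy, Δx) = atan2(15.74, 7.85) = 63.4932° be the start→goal bearing.
Normalize: d = |goal − start| / ρ = 17.588920/1.99 = 8.838653, α = (θ_start − ψ) mod 360° = 158.8068° = 2.771701 rad, β = (θ_goal − ψ) mod 360° = 3.7068° = 0.064696 rad.
Common terms: sin α = 0.361514, cos α = -0.932367, sin β = 0.064650, cos β = 0.997908, cos(α−β) = -0.907044, d² = 78.121790. Work in radians in the unit-radius frame; every candidate has L = ρ·(t + p + q).
LSL: p² = 2 + d² − 2cos(α−β) + 2d(sin α − sin β) = 87.183631; p = √p² = 9.337218; φ = atan2(cos β − cos α, d + sin α − sin β) = 0.208231 rad; t = (φ − α) mod 2π = 3.719715 rad, q = (β − φ) mod 2π = 6.139650 rad → L = 1.99·(3.719715 + 9.337218 + 6.139650) = 1.99·19.196582 = 38.201199 m
RSR: p² = 2 + d² − 2cos(α−β) + 2d(sin β − sin α) = 76.688124; p = √p² = 8.757176; φ = atan2(cos α − cos β, d − sin α + sin β) = -0.222247 rad; t = (α − φ) mod 2π = 2.993948 rad, q = (φ − β) mod 2π = 5.996243 rad → L = 1.99·(2.993948 + 8.757176 + 5.996243) = 1.99·17.747367 = 35.317259 m
LSR: p² = d² − 2 + 2cos(α−β) + 2d(sin α + sin β) = 81.841145; p = √p² = 9.046610; φ = atan2(−cos α − cos β, d + sin α + sin β) − atan2(−2, p) = 0.210504 rad; t = (φ − α) mod 2π = 3.721988 rad, q = (φ − β) mod 2π = 0.145808 rad → L = 1.99·(3.721988 + 9.046610 + 0.145808) = 1.99·12.914405 = 25.699666 m
RSL: p² = d² − 2 + 2cos(α−β) − 2d(sin α + sin β) = 66.774259; p = √p² = 8.171552; φ = atan2(cos α + cos β, d − sin α − sin β) − atan2(2, p) = -0.232242 rad; t = (α − φ) mod 2π = 3.003943 rad, q = (β − φ) mod 2π = 0.296938 rad → L = 1.99·(3.003943 + 8.171552 + 0.296938) = 1.99·11.472433 = 22.830141 m
RLR: c = (6 − d² + 2cos(α−β) + 2d(sin α − sin β))/8 = -8.586016, |c| > 1 → infeasible
LRL: c = (6 − d² + 2cos(α−β) − 2d(sin α − sin β))/8 = -9.897954, |c| > 1 → infeasible
Shortest: RSL with L = 22.830141 m ≈ 22.8301 m

22.8301 m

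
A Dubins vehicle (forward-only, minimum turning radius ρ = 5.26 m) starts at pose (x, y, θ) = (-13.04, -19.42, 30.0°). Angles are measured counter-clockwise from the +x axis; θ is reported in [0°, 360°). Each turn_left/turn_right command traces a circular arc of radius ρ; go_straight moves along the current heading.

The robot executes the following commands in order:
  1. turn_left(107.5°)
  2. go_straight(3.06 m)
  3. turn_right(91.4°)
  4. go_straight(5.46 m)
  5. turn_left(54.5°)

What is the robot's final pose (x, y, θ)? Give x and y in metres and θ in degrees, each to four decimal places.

set_pose: (x, y, θ) = (-13.0400, -19.4200, 30.0000°), ρ = 5.26
turn_left(107.5°): centre at ρ to the left, rotate +107.5° → (-12.1164, -10.9866, 137.5000°)
go_straight(3.06): x += 3.06·cos θ, y += 3.06·sin θ → (-14.3725, -8.9193, 137.5000°)
turn_right(91.4°): centre at ρ to the right, rotate −91.4° → (-14.6090, -1.3939, 46.1000°)
go_straight(5.46): x += 5.46·cos θ, y += 5.46·sin θ → (-10.8230, 2.5403, 46.1000°)
turn_left(54.5°): centre at ρ to the left, rotate +54.5° → (-9.4428, 7.1551, 100.6000°)

(-9.4428, 7.1551, 100.6000°)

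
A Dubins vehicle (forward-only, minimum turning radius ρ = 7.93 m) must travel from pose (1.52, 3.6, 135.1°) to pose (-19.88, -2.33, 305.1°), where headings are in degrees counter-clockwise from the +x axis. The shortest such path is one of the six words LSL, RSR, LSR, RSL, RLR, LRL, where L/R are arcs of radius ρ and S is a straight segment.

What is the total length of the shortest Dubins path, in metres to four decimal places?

Let ψ = atan2(Δy, Δx) = atan2(-5.93, -21.40) = -164.5118° be the start→goal bearing.
Normalize: d = |goal − start| / ρ = 22.206416/7.93 = 2.800305, α = (θ_start − ψ) mod 360° = 299.6118° = 5.229212 rad, β = (θ_goal − ψ) mod 360° = 109.6118° = 1.913087 rad.
Common terms: sin α = -0.869393, cos α = 0.494121, sin β = 0.941988, cos β = -0.335646, cos(α−β) = -0.984808, d² = 7.841706. Work in radians in the unit-radius frame; every candidate has L = ρ·(t + p + q).
LSL: p² = 2 + d² − 2cos(α−β) + 2d(sin α − sin β) = 1.666481; p = √p² = 1.290923; φ = atan2(cos β − cos α, d + sin α − sin β) = -0.698109 rad; t = (φ − α) mod 2π = 0.355864 rad, q = (β − φ) mod 2π = 2.611196 rad → L = 7.93·(0.355864 + 1.290923 + 2.611196) = 7.93·4.257982 = 33.765800 m
RSR: p² = 2 + d² − 2cos(α−β) + 2d(sin β − sin α) = 21.956162; p = √p² = 4.685740; φ = atan2(cos α − cos β, d − sin α + sin β) = 0.178022 rad; t = (α − φ) mod 2π = 5.051190 rad, q = (φ − β) mod 2π = 4.548121 rad → L = 7.93·(5.051190 + 4.685740 + 4.548121) = 7.93·14.285051 = 113.280456 m
LSR: p² = d² − 2 + 2cos(α−β) + 2d(sin α + sin β) = 4.278668; p = √p² = 2.068494; φ = atan2(−cos α − cos β, d + sin α + sin β) − atan2(−2, p) = 0.713458 rad; t = (φ − α) mod 2π = 1.767431 rad, q = (φ − β) mod 2π = 5.083557 rad → L = 7.93·(1.767431 + 2.068494 + 5.083557) = 7.93·8.919482 = 70.731492 m
RSL: p² = d² − 2 + 2cos(α−β) − 2d(sin α + sin β) = 3.465513; p = √p² = 1.861589; φ = atan2(cos α + cos β, d − sin α − sin β) − atan2(2, p) = -0.763193 rad; t = (α − φ) mod 2π = 5.992405 rad, q = (β − φ) mod 2π = 2.676280 rad → L = 7.93·(5.992405 + 1.861589 + 2.676280) = 7.93·10.530274 = 83.505070 m
RLR: c = (6 − d² + 2cos(α−β) + 2d(sin α − sin β))/8 = -1.744520, |c| > 1 → infeasible
LRL: c = (6 − d² + 2cos(α−β) − 2d(sin α − sin β))/8 = 0.791690; p = 2π − arccos c = 5.625959 rad; φ = atan2(cos β − cos α, d + sin α − sin β) = -0.698109 rad; t = (φ − α + p/2) mod 2π = 3.168844 rad, q = (β − α − t + p) mod 2π = 5.424175 rad → L = 7.93·(3.168844 + 5.625959 + 5.424175) = 7.93·14.218978 = 112.756495 m
Shortest: LSL with L = 33.765800 m ≈ 33.7658 m

33.7658 m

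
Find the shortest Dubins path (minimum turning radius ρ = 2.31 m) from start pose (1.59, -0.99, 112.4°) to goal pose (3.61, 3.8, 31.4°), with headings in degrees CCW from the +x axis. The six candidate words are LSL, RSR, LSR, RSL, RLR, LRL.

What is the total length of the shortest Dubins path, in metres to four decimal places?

Let ψ = atan2(Δy, Δx) = atan2(4.79, 2.02) = 67.1343° be the start→goal bearing.
Normalize: d = |goal − start| / ρ = 5.198509/2.31 = 2.250437, α = (θ_start − ψ) mod 360° = 45.2657° = 0.790036 rad, β = (θ_goal − ψ) mod 360° = 324.2657° = 5.659505 rad.
Common terms: sin α = 0.710379, cos α = 0.703820, sin β = -0.584027, cos β = 0.811734, cos(α−β) = 0.156434, d² = 5.064467. Work in radians in the unit-radius frame; every candidate has L = ρ·(t + p + q).
LSL: p² = 2 + d² − 2cos(α−β) + 2d(sin α − sin β) = 12.577553; p = √p² = 3.546485; φ = atan2(cos β − cos α, d + sin α − sin β) = 0.030433 rad; t = (φ − α) mod 2π = 5.523583 rad, q = (β − φ) mod 2π = 5.629071 rad → L = 2.31·(5.523583 + 3.546485 + 5.629071) = 2.31·14.699139 = 33.955010 m
RSR: p² = 2 + d² − 2cos(α−β) + 2d(sin β − sin α) = 0.925642; p = √p² = 0.962103; φ = atan2(cos α − cos β, d − sin α + sin β) = -0.112402 rad; t = (α − φ) mod 2π = 0.902438 rad, q = (φ − β) mod 2π = 0.511279 rad → L = 2.31·(0.902438 + 0.962103 + 0.511279) = 2.31·2.375820 = 5.488143 m
LSR: p² = d² − 2 + 2cos(α−β) + 2d(sin α + sin β) = 3.946029; p = √p² = 1.986461; φ = atan2(−cos α − cos β, d + sin α + sin β) − atan2(−2, p) = 0.221152 rad; t = (φ − α) mod 2π = 5.714301 rad, q = (φ − β) mod 2π = 0.844832 rad → L = 2.31·(5.714301 + 1.986461 + 0.844832) = 2.31·8.545595 = 19.740323 m
RSL: p² = d² − 2 + 2cos(α−β) − 2d(sin α + sin β) = 2.808642; p = √p² = 1.675900; φ = atan2(cos α + cos β, d − sin α − sin β) − atan2(2, p) = -0.253605 rad; t = (α − φ) mod 2π = 1.043641 rad, q = (β − φ) mod 2π = 5.913109 rad → L = 2.31·(1.043641 + 1.675900 + 5.913109) = 2.31·8.632650 = 19.941422 m
RLR: c = (6 − d² + 2cos(α−β) + 2d(sin α − sin β))/8 = 0.884295; p = 2π − arccos c = 5.797370 rad; φ = atan2(cos α − cos β, d − sin α + sin β) = -0.112402 rad; t = (α − φ + p/2) mod 2π = 3.801123 rad, q = (α − β − t + p) mod 2π = 3.409964 rad → L = 2.31·(3.801123 + 5.797370 + 3.409964) = 2.31·13.008458 = 30.049537 m
LRL: c = (6 − d² + 2cos(α−β) − 2d(sin α − sin β))/8 = -0.572194; p = 2π − arccos c = 4.103210 rad; φ = atan2(cos β − cos α, d + sin α − sin β) = 0.030433 rad; t = (φ − α + p/2) mod 2π = 1.292002 rad, q = (β − α − t + p) mod 2π = 1.397491 rad → L = 2.31·(1.292002 + 4.103210 + 1.397491) = 2.31·6.792704 = 15.691145 m
Shortest: RSR with L = 5.488143 m ≈ 5.4881 m

5.4881 m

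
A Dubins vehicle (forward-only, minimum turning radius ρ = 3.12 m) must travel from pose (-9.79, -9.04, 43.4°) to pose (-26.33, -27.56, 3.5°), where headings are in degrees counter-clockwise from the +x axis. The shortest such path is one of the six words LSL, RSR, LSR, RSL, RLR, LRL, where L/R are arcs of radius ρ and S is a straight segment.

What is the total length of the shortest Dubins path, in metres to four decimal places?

40.3459 m

Let ψ = atan2(Δy, Δx) = atan2(-18.52, -16.54) = -131.7677° be the start→goal bearing.
Normalize: d = |goal − start| / ρ = 24.830667/3.12 = 7.958547, α = (θ_start − ψ) mod 360° = 175.1677° = 3.057253 rad, β = (θ_goal − ψ) mod 360° = 135.2677° = 2.360866 rad.
Common terms: sin α = 0.084240, cos α = -0.996445, sin β = 0.703796, cos β = -0.710403, cos(α−β) = 0.767165, d² = 63.338470. Work in radians in the unit-radius frame; every candidate has L = ρ·(t + p + q).
LSL: p² = 2 + d² − 2cos(α−β) + 2d(sin α − sin β) = 53.942615; p = √p² = 7.344564; φ = atan2(cos β − cos α, d + sin α − sin β) = 0.038956 rad; t = (φ − α) mod 2π = 3.264889 rad, q = (β − φ) mod 2π = 2.321910 rad → L = 3.12·(3.264889 + 7.344564 + 2.321910) = 3.12·12.931363 = 40.345851 m
RSR: p² = 2 + d² − 2cos(α−β) + 2d(sin β − sin α) = 73.665664; p = √p² = 8.582870; φ = atan2(cos α − cos β, d − sin α + sin β) = -0.033333 rad; t = (α − φ) mod 2π = 3.090586 rad, q = (φ − β) mod 2π = 3.888986 rad → L = 3.12·(3.090586 + 8.582870 + 3.888986) = 3.12·15.562442 = 48.554819 m
LSR: p² = d² − 2 + 2cos(α−β) + 2d(sin α + sin β) = 75.416037; p = √p² = 8.684241; φ = atan2(−cos α − cos β, d + sin α + sin β) − atan2(−2, p) = 0.419078 rad; t = (φ − α) mod 2π = 3.645011 rad, q = (φ − β) mod 2π = 4.341397 rad → L = 3.12·(3.645011 + 8.684241 + 4.341397) = 3.12·16.670648 = 52.012422 m
RSL: p² = d² − 2 + 2cos(α−β) − 2d(sin α + sin β) = 50.329563; p = √p² = 7.094333; φ = atan2(cos α + cos β, d − sin α − sin β) − atan2(2, p) = -0.508472 rad; t = (α − φ) mod 2π = 3.565725 rad, q = (β − φ) mod 2π = 2.869338 rad → L = 3.12·(3.565725 + 7.094333 + 2.869338) = 3.12·13.529396 = 42.211716 m
RLR: c = (6 − d² + 2cos(α−β) + 2d(sin α − sin β))/8 = -8.208208, |c| > 1 → infeasible
LRL: c = (6 − d² + 2cos(α−β) − 2d(sin α − sin β))/8 = -5.742827, |c| > 1 → infeasible
Shortest: LSL with L = 40.345851 m ≈ 40.3459 m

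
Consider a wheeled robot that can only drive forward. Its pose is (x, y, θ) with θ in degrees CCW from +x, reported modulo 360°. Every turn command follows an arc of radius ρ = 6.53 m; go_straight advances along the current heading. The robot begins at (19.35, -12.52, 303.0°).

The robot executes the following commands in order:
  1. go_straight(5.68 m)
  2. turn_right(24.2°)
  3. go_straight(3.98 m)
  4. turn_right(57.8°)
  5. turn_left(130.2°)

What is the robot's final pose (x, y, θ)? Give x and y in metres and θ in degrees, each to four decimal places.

set_pose: (x, y, θ) = (19.3500, -12.5200, 303.0000°), ρ = 6.53
go_straight(5.68): x += 5.68·cos θ, y += 5.68·sin θ → (22.4435, -17.2836, 303.0000°)
turn_right(24.2°): centre at ρ to the right, rotate −24.2° → (23.4202, -19.8411, 278.8000°)
go_straight(3.98): x += 3.98·cos θ, y += 3.98·sin θ → (24.0290, -23.7743, 278.8000°)
turn_right(57.8°): centre at ρ to the right, rotate −57.8° → (21.8600, -29.7015, 221.0000°)
turn_left(130.2°): centre at ρ to the left, rotate +130.2° → (25.1450, -41.0829, 351.2000°)

(25.1450, -41.0829, 351.2000°)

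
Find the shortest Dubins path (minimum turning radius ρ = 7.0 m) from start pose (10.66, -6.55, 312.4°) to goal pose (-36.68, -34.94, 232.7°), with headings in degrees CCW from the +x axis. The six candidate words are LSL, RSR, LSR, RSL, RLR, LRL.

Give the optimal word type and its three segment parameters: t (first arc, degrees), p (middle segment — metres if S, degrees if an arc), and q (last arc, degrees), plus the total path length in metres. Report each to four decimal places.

Let ψ = atan2(Δy, Δx) = atan2(-28.39, -47.34) = -149.0487° be the start→goal bearing.
Normalize: d = |goal − start| / ρ = 55.200251/7.0 = 7.885750, α = (θ_start − ψ) mod 360° = 101.4487° = 1.770614 rad, β = (θ_goal − ψ) mod 360° = 21.7487° = 0.379586 rad.
Common terms: sin α = 0.980103, cos α = -0.198491, sin β = 0.370536, cos β = 0.928818, cos(α−β) = 0.178802, d² = 62.185055. Work in radians in the unit-radius frame; every candidate has L = ρ·(t + p + q).
LSL: p² = 2 + d² − 2cos(α−β) + 2d(sin α − sin β) = 73.441227; p = √p² = 8.569786; φ = atan2(cos β − cos α, d + sin α − sin β) = 0.131927 rad; t = (φ − α) mod 2π = 4.644498 rad, q = (β − φ) mod 2π = 0.247660 rad → L = 7.0·(4.644498 + 8.569786 + 0.247660) = 7.0·13.461944 = 94.233605 m
RSR: p² = 2 + d² − 2cos(α−β) + 2d(sin β − sin α) = 54.213674; p = √p² = 7.362994; φ = atan2(cos α − cos β, d − sin α + sin β) = -0.153709 rad; t = (α − φ) mod 2π = 1.924323 rad, q = (φ − β) mod 2π = 5.749890 rad → L = 7.0·(1.924323 + 7.362994 + 5.749890) = 7.0·15.037206 = 105.260444 m
LSR: p² = d² − 2 + 2cos(α−β) + 2d(sin α + sin β) = 81.844267; p = √p² = 9.046782; φ = atan2(−cos α − cos β, d + sin α + sin β) − atan2(−2, p) = 0.138667 rad; t = (φ − α) mod 2π = 4.651239 rad, q = (φ − β) mod 2π = 6.042266 rad → L = 7.0·(4.651239 + 9.046782 + 6.042266) = 7.0·19.740287 = 138.182006 m
RSL: p² = d² − 2 + 2cos(α−β) − 2d(sin α + sin β) = 39.241053; p = √p² = 6.264268; φ = atan2(cos α + cos β, d − sin α − sin β) − atan2(2, p) = -0.197749 rad; t = (α − φ) mod 2π = 1.968363 rad, q = (β − φ) mod 2π = 0.577336 rad → L = 7.0·(1.968363 + 6.264268 + 0.577336) = 7.0·8.809966 = 61.669765 m
RLR: c = (6 − d² + 2cos(α−β) + 2d(sin α − sin β))/8 = -5.776709, |c| > 1 → infeasible
LRL: c = (6 − d² + 2cos(α−β) − 2d(sin α − sin β))/8 = -8.180153, |c| > 1 → infeasible
Shortest: RSL with L = 61.669765 m ≈ 61.6698 m
Convert RSL to answer units (arcs ×180/π): t = 1.968363·180/π = 112.7789°, p = ρ·p = 7.0·6.264268 = 43.8499 m, q = 0.577336·180/π = 33.0789°, L = 61.6698 m.

RSL: t = 112.7789°, p = 43.8499 m, q = 33.0789°, L = 61.6698 m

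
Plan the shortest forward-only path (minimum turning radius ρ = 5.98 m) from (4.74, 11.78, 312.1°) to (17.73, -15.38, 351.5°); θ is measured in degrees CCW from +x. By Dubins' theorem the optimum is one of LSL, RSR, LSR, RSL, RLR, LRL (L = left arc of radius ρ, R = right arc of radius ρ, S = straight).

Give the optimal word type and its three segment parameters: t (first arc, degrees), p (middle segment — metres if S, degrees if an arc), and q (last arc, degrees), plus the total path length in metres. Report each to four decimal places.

RSL: t = 23.7671°, p = 22.1212 m, q = 63.1671°, L = 31.1945 m

Let ψ = atan2(Δy, Δx) = atan2(-27.16, 12.99) = -64.4393° be the start→goal bearing.
Normalize: d = |goal − start| / ρ = 30.106572/5.98 = 5.034544, α = (θ_start − ψ) mod 360° = 16.5393° = 0.288665 rad, β = (θ_goal − ψ) mod 360° = 55.9393° = 0.976325 rad.
Common terms: sin α = 0.284673, cos α = 0.958625, sin β = 0.828445, cos β = 0.560071, cos(α−β) = 0.772734, d² = 25.346632. Work in radians in the unit-radius frame; every candidate has L = ρ·(t + p + q).
LSL: p² = 2 + d² − 2cos(α−β) + 2d(sin α − sin β) = 20.325879; p = √p² = 4.508423; φ = atan2(cos β − cos α, d + sin α − sin β) = -0.088518 rad; t = (φ − α) mod 2π = 5.906003 rad, q = (β − φ) mod 2π = 1.064842 rad → L = 5.98·(5.906003 + 4.508423 + 1.064842) = 5.98·11.479268 = 68.646023 m
RSR: p² = 2 + d² − 2cos(α−β) + 2d(sin β − sin α) = 31.276451; p = √p² = 5.592535; φ = atan2(cos α − cos β, d − sin α + sin β) = 0.071326 rad; t = (α − φ) mod 2π = 0.217339 rad, q = (φ − β) mod 2π = 5.378186 rad → L = 5.98·(0.217339 + 5.592535 + 5.378186) = 5.98·11.188061 = 66.904604 m
LSR: p² = d² − 2 + 2cos(α−β) + 2d(sin α + sin β) = 36.100175; p = √p² = 6.008342; φ = atan2(−cos α − cos β, d + sin α + sin β) − atan2(−2, p) = 0.079147 rad; t = (φ − α) mod 2π = 6.073667 rad, q = (φ − β) mod 2π = 5.386007 rad → L = 5.98·(6.073667 + 6.008342 + 5.386007) = 5.98·17.468016 = 104.458736 m
RSL: p² = d² − 2 + 2cos(α−β) − 2d(sin α + sin β) = 13.684023; p = √p² = 3.699192; φ = atan2(cos α + cos β, d − sin α − sin β) − atan2(2, p) = -0.126149 rad; t = (α − φ) mod 2π = 0.414814 rad, q = (β − φ) mod 2π = 1.102474 rad → L = 5.98·(0.414814 + 3.699192 + 1.102474) = 5.98·5.216480 = 31.194548 m
RLR: c = (6 − d² + 2cos(α−β) + 2d(sin α − sin β))/8 = -2.909556, |c| > 1 → infeasible
LRL: c = (6 − d² + 2cos(α−β) − 2d(sin α − sin β))/8 = -1.540735, |c| > 1 → infeasible
Shortest: RSL with L = 31.194548 m ≈ 31.1945 m
Convert RSL to answer units (arcs ×180/π): t = 0.414814·180/π = 23.7671°, p = ρ·p = 5.98·3.699192 = 22.1212 m, q = 1.102474·180/π = 63.1671°, L = 31.1945 m.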